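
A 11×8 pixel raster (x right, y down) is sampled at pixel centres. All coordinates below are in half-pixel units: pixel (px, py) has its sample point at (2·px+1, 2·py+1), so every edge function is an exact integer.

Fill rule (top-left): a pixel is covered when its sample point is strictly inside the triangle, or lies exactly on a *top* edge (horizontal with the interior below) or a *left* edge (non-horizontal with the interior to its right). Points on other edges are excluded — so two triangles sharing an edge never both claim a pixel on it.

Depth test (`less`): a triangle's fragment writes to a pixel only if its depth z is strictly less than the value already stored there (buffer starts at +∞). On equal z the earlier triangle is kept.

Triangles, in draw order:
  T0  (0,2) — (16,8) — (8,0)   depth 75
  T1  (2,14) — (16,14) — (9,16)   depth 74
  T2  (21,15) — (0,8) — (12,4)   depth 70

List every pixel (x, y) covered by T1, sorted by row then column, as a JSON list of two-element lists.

T0:
  2·area = 80  (B↔C swapped to make it positive)
  edge (0, 2)→(8, 0): d=(8,-2) top-left  bias=+0
  edge (8, 0)→(16, 8): d=(8,8) right/bottom  bias=-1
  edge (16, 8)→(0, 2): d=(-16,-6) top-left  bias=+0
    (2,0)@(5, 1): e=[2,32,46] → █
    (3,0)@(7, 1): e=[6,16,58] → █
    (4,0)@(9, 1): e=[10,0,70] → ·  [on edge]
    (1,1)@(3, 3): e=[14,64,2] → █
    (4,1)@(9, 3): e=[26,16,38] → █
    (5,1)@(11, 3): e=[30,0,50] → ·  [on edge]
    (1,2)@(3, 5): e=[30,80,-30] → ·
    (2,2)@(5, 5): e=[34,64,-18] → ·
    (3,2)@(7, 5): e=[38,48,-6] → ·
    (4,2)@(9, 5): e=[42,32,6] → █
    (5,2)@(11, 5): e=[46,16,18] → █
    (6,2)@(13, 5): e=[50,0,30] → ·  [on edge]
    (7,3)@(15, 7): e=[70,0,10] → ·  [on edge]
    (8,4)@(17, 9): e=[90,0,-10] → ·  [on edge]
    (9,5)@(19, 11): e=[110,0,-30] → ·  [on edge]
    (10,6)@(21, 13): e=[130,0,-50] → ·  [on edge]
  covered (8 px):
    · · █ █ · · · · · · ·
    · █ █ █ █ · · · · · ·
    · · · · █ █ · · · · ·
    · · · · · · · · · · ·
    · · · · · · · · · · ·
    · · · · · · · · · · ·
    · · · · · · · · · · ·
    · · · · · · · · · · ·
T1:
  2·area = 28
  edge (2, 14)→(16, 14): d=(14,0) top-left  bias=+0
  edge (16, 14)→(9, 16): d=(-7,2) right/bottom  bias=-1
  edge (9, 16)→(2, 14): d=(-7,-2) top-left  bias=+0
    (3,7)@(7, 15): e=[14,11,3] → █
    (4,7)@(9, 15): e=[14,7,7] → █
    (5,7)@(11, 15): e=[14,3,11] → █
    (6,7)@(13, 15): e=[14,-1,15] → ·
  covered (3 px):
    · · · · · · · · · · ·
    · · · · · · · · · · ·
    · · · · · · · · · · ·
    · · · · · · · · · · ·
    · · · · · · · · · · ·
    · · · · · · · · · · ·
    · · · · · · · · · · ·
    · · · █ █ █ · · · · ·
T2:
  2·area = 168
  edge (21, 15)→(0, 8): d=(-21,-7) top-left  bias=+0
  edge (0, 8)→(12, 4): d=(12,-4) top-left  bias=+0
  edge (12, 4)→(21, 15): d=(9,11) right/bottom  bias=-1
    (10,0)@(21, 1): e=[294,0,-126] → ·  [on edge]
    (7,1)@(15, 3): e=[210,0,-42] → ·  [on edge]
    (4,2)@(9, 5): e=[126,0,42] → █  [on edge]
    (5,2)@(11, 5): e=[140,8,20] → █
    (6,2)@(13, 5): e=[154,16,-2] → ·
    (1,3)@(3, 7): e=[42,0,126] → █  [on edge]
    (2,3)@(5, 7): e=[56,8,104] → █
    (3,3)@(7, 7): e=[70,16,82] → █
    (6,3)@(13, 7): e=[112,40,16] → █
    (7,3)@(15, 7): e=[126,48,-6] → ·
    (1,4)@(3, 9): e=[0,24,144] → █  [on edge]
    (7,4)@(15, 9): e=[84,72,12] → █
    (4,5)@(9, 11): e=[0,72,96] → █  [on edge]
    (7,6)@(15, 13): e=[0,120,48] → █  [on edge]
    (10,7)@(21, 15): e=[0,168,0] → ·  [on edge]
  covered (23 px):
    · · · · · · · · · · ·
    · · · · · · · · · · ·
    · · · · █ █ · · · · ·
    · █ █ █ █ █ █ · · · ·
    · █ █ █ █ █ █ █ · · ·
    · · · · █ █ █ █ █ · ·
    · · · · · · · █ █ █ ·
    · · · · · · · · · · ·

Final: [[3,7],[4,7],[5,7]]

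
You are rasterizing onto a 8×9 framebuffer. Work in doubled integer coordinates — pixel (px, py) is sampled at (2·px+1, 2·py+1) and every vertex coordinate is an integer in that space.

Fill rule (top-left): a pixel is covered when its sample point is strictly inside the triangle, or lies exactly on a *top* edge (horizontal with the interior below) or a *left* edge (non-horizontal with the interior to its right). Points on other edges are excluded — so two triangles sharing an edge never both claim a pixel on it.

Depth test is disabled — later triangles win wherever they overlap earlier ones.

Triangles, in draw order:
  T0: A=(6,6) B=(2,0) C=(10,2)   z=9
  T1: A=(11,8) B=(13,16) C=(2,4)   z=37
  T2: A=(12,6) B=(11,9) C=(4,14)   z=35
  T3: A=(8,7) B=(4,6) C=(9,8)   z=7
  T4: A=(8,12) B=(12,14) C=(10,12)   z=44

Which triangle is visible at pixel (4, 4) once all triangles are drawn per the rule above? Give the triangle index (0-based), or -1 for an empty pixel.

T0:
  2·area = 40
  edge (6, 6)→(2, 0): d=(-4,-6) top-left  bias=+0
  edge (2, 0)→(10, 2): d=(8,2) right/bottom  bias=-1
  edge (10, 2)→(6, 6): d=(-4,4) right/bottom  bias=-1
    (1,0)@(3, 1): e=[2,6,32] → #
    (2,0)@(5, 1): e=[14,2,24] → #
    (3,0)@(7, 1): e=[26,-2,16] → ·
    (5,0)@(11, 1): e=[50,-10,0] → ·  [on edge]
    (1,1)@(3, 3): e=[-6,22,24] → ·
    (2,1)@(5, 3): e=[6,18,16] → #
    (3,1)@(7, 3): e=[18,14,8] → #
    (4,1)@(9, 3): e=[30,10,0] → ·  [on edge]
    (2,2)@(5, 5): e=[-2,34,8] → ·
    (3,2)@(7, 5): e=[10,30,0] → ·  [on edge]
    (2,3)@(5, 7): e=[-10,50,0] → ·  [on edge]
    (1,4)@(3, 9): e=[-30,70,0] → ·  [on edge]
    (0,5)@(1, 11): e=[-50,90,0] → ·  [on edge]
  covered (4 px):
    · # # · · · · ·
    · · # # · · · ·
    · · · · · · · ·
    · · · · · · · ·
    · · · · · · · ·
    · · · · · · · ·
    · · · · · · · ·
    · · · · · · · ·
    · · · · · · · ·
T1:
  2·area = 64
  edge (11, 8)→(13, 16): d=(2,8) right/bottom  bias=-1
  edge (13, 16)→(2, 4): d=(-11,-12) top-left  bias=+0
  edge (2, 4)→(11, 8): d=(9,4) right/bottom  bias=-1
    (1,2)@(3, 5): e=[58,1,5] → #
    (2,2)@(5, 5): e=[42,25,-3] → ·
    (1,3)@(3, 7): e=[62,-21,23] → ·
    (2,3)@(5, 7): e=[46,3,15] → #
    (3,3)@(7, 7): e=[30,27,7] → #
    (4,3)@(9, 7): e=[14,51,-1] → ·
    (2,4)@(5, 9): e=[50,-19,33] → ·
    (3,4)@(7, 9): e=[34,5,25] → #
    (4,4)@(9, 9): e=[18,29,17] → #
    (5,4)@(11, 9): e=[2,53,9] → #
    (6,4)@(13, 9): e=[-14,77,1] → ·
    (3,5)@(7, 11): e=[38,-17,43] → ·
  covered (9 px):
    · · · · · · · ·
    · · · · · · · ·
    · # · · · · · ·
    · · # # · · · ·
    · · · # # # · ·
    · · · · # # · ·
    · · · · · # · ·
    · · · · · · · ·
    · · · · · · · ·
T2:
  2·area = 16
  edge (12, 6)→(11, 9): d=(-1,3) right/bottom  bias=-1
  edge (11, 9)→(4, 14): d=(-7,5) right/bottom  bias=-1
  edge (4, 14)→(12, 6): d=(8,-8) top-left  bias=+0
    (6,1)@(13, 3): e=[0,32,-16] → ·  [on edge]
    (7,1)@(15, 3): e=[-6,22,0] → ·  [on edge]
    (6,2)@(13, 5): e=[-2,18,0] → ·  [on edge]
    (5,3)@(11, 7): e=[2,14,0] → #  [on edge]
    (6,3)@(13, 7): e=[-4,4,16] → ·
    (4,4)@(9, 9): e=[6,10,0] → #  [on edge]
    (5,4)@(11, 9): e=[0,0,16] → ·  [on edge]
    (3,5)@(7, 11): e=[10,6,0] → #  [on edge]
    (4,5)@(9, 11): e=[4,-4,16] → ·
    (2,6)@(5, 13): e=[14,2,0] → #  [on edge]
    (3,6)@(7, 13): e=[8,-8,16] → ·
    (1,7)@(3, 15): e=[18,-2,0] → ·  [on edge]
    (4,7)@(9, 15): e=[0,-32,48] → ·  [on edge]
    (0,8)@(1, 17): e=[22,-6,0] → ·  [on edge]
  covered (4 px):
    · · · · · · · ·
    · · · · · · · ·
    · · · · · · · ·
    · · · · · # · ·
    · · · · # · · ·
    · · · # · · · ·
    · · # · · · · ·
    · · · · · · · ·
    · · · · · · · ·
T3:
  2·area = 3  (B↔C swapped to make it positive)
  edge (8, 7)→(9, 8): d=(1,1) right/bottom  bias=-1
  edge (9, 8)→(4, 6): d=(-5,-2) top-left  bias=+0
  edge (4, 6)→(8, 7): d=(4,1) right/bottom  bias=-1
    (3,3)@(7, 7): e=[1,1,1] → #
    (4,3)@(9, 7): e=[-1,5,-1] → ·
    (3,4)@(7, 9): e=[3,-9,9] → ·
  covered (1 px):
    · · · · · · · ·
    · · · · · · · ·
    · · · · · · · ·
    · · · # · · · ·
    · · · · · · · ·
    · · · · · · · ·
    · · · · · · · ·
    · · · · · · · ·
    · · · · · · · ·
T4:
  2·area = 4  (B↔C swapped to make it positive)
  edge (8, 12)→(10, 12): d=(2,0) top-left  bias=+0
  edge (10, 12)→(12, 14): d=(2,2) right/bottom  bias=-1
  edge (12, 14)→(8, 12): d=(-4,-2) top-left  bias=+0
    (0,1)@(1, 3): e=[-18,0,22] → ·  [on edge]
    (1,2)@(3, 5): e=[-14,0,18] → ·  [on edge]
    (2,3)@(5, 7): e=[-10,0,14] → ·  [on edge]
    (3,4)@(7, 9): e=[-6,0,10] → ·  [on edge]
    (4,5)@(9, 11): e=[-2,0,6] → ·  [on edge]
    (5,6)@(11, 13): e=[2,0,2] → ·  [on edge]
    (6,7)@(13, 15): e=[6,0,-2] → ·  [on edge]
    (7,8)@(15, 17): e=[10,0,-6] → ·  [on edge]
  covered (0 px):
    · · · · · · · ·
    · · · · · · · ·
    · · · · · · · ·
    · · · · · · · ·
    · · · · · · · ·
    · · · · · · · ·
    · · · · · · · ·
    · · · · · · · ·
    · · · · · · · ·

Z-buffer (winner per pixel, '.' = empty):
  . 0 0 . . . . .
  . . 0 0 . . . .
  . 1 . . . . . .
  . . 1 3 . 2 . .
  . . . 1 2 1 . .
  . . . 2 1 1 . .
  . . 2 . . 1 . .
  . . . . . . . .
  . . . . . . . .

Result: 2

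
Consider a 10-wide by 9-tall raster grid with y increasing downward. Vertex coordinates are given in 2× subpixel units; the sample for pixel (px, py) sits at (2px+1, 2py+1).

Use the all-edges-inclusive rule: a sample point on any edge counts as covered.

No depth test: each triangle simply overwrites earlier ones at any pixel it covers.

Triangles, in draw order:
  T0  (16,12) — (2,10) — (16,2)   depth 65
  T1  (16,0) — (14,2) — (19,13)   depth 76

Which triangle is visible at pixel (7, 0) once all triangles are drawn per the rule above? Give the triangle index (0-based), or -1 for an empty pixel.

T0:
  2·area = 140
  edge (16, 12)→(2, 10): d=(-14,-2) inclusive
  edge (2, 10)→(16, 2): d=(14,-8) inclusive
  edge (16, 2)→(16, 12): d=(0,10) inclusive
    (7,1)@(15, 3): e=[124,6,10] → #
    (8,1)@(17, 3): e=[128,22,-10] → ·
    (5,2)@(11, 5): e=[88,2,50] → #
    (6,2)@(13, 5): e=[92,18,30] → #
    (8,2)@(17, 5): e=[100,50,-10] → ·
    (4,3)@(9, 7): e=[56,14,70] → #
    (8,3)@(17, 7): e=[72,78,-10] → ·
    (2,4)@(5, 9): e=[20,10,110] → #
    (3,4)@(7, 9): e=[24,26,90] → #
    (8,4)@(17, 9): e=[44,106,-10] → ·
    (2,5)@(5, 11): e=[-8,38,110] → ·
    (3,5)@(7, 11): e=[-4,54,90] → ·
    (4,5)@(9, 11): e=[0,70,70] → #  [on edge]
  covered (18 px):
    · · · · · · · · · ·
    · · · · · · · # · ·
    · · · · · # # # · ·
    · · · · # # # # · ·
    · · # # # # # # · ·
    · · · · # # # # · ·
    · · · · · · · · · ·
    · · · · · · · · · ·
    · · · · · · · · · ·
T1:
  2·area = 32  (B↔C swapped to make it positive)
  edge (16, 0)→(19, 13): d=(3,13) inclusive
  edge (19, 13)→(14, 2): d=(-5,-11) inclusive
  edge (14, 2)→(16, 0): d=(2,-2) inclusive
    (7,0)@(15, 1): e=[16,16,0] → #  [on edge]
    (8,0)@(17, 1): e=[-10,38,4] → ·
    (6,1)@(13, 3): e=[48,-16,0] → ·  [on edge]
    (7,1)@(15, 3): e=[22,6,4] → #
    (8,1)@(17, 3): e=[-4,28,8] → ·
    (5,2)@(11, 5): e=[80,-48,0] → ·  [on edge]
    (7,2)@(15, 5): e=[28,-4,8] → ·
    (8,2)@(17, 5): e=[2,18,12] → #
    (9,2)@(19, 5): e=[-24,40,16] → ·
    (4,3)@(9, 7): e=[112,-80,0] → ·  [on edge]
    (8,3)@(17, 7): e=[8,8,16] → #
    (9,3)@(19, 7): e=[-18,30,20] → ·
    (3,4)@(7, 9): e=[144,-112,0] → ·  [on edge]
    (2,5)@(5, 11): e=[176,-144,0] → ·  [on edge]
    (1,6)@(3, 13): e=[208,-176,0] → ·  [on edge]
    (9,6)@(19, 13): e=[0,0,32] → #  [on edge]
    (0,7)@(1, 15): e=[240,-208,0] → ·  [on edge]
  covered (5 px):
    · · · · · · · # · ·
    · · · · · · · # · ·
    · · · · · · · · # ·
    · · · · · · · · # ·
    · · · · · · · · · ·
    · · · · · · · · · ·
    · · · · · · · · · #
    · · · · · · · · · ·
    · · · · · · · · · ·

Z-buffer (winner per pixel, '.' = empty):
  . . . . . . . 1 . .
  . . . . . . . 1 . .
  . . . . . 0 0 0 1 .
  . . . . 0 0 0 0 1 .
  . . 0 0 0 0 0 0 . .
  . . . . 0 0 0 0 . .
  . . . . . . . . . 1
  . . . . . . . . . .
  . . . . . . . . . .

Final: 1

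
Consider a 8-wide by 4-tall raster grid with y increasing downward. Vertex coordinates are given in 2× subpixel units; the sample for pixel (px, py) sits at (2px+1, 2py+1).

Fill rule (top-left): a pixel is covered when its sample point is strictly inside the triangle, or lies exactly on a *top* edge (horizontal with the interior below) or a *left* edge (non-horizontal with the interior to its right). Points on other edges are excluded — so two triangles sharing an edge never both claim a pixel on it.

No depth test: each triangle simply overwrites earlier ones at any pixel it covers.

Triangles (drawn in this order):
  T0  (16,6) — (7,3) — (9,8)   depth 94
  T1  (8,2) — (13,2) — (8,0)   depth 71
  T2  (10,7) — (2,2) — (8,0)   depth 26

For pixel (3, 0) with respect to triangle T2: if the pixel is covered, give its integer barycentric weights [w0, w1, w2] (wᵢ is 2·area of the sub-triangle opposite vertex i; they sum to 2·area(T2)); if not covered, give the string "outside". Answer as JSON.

T0:
  2·area = 39  (B↔C swapped to make it positive)
  edge (16, 6)→(9, 8): d=(-7,2) right/bottom  bias=-1
  edge (9, 8)→(7, 3): d=(-2,-5) top-left  bias=+0
  edge (7, 3)→(16, 6): d=(9,3) right/bottom  bias=-1
    (0,0)@(1, 1): e=[65,-26,0] → .  [on edge]
    (3,1)@(7, 3): e=[39,0,0] → .  [on edge]
    (4,2)@(9, 5): e=[21,6,12] → X
    (5,2)@(11, 5): e=[17,16,6] → X
    (6,2)@(13, 5): e=[13,26,0] → .  [on edge]
    (4,3)@(9, 7): e=[7,2,30] → X
    (6,3)@(13, 7): e=[-1,22,18] → .
  covered (4 px):
    . . . . . . . .
    . . . . . . . .
    . . . . X X . .
    . . . . X X . .
T1:
  2·area = 10  (B↔C swapped to make it positive)
  edge (8, 2)→(8, 0): d=(0,-2) top-left  bias=+0
  edge (8, 0)→(13, 2): d=(5,2) right/bottom  bias=-1
  edge (13, 2)→(8, 2): d=(-5,0) right/bottom  bias=-1
    (4,0)@(9, 1): e=[2,3,5] → X
    (5,0)@(11, 1): e=[6,-1,5] → .
    (4,1)@(9, 3): e=[2,13,-5] → .
  covered (1 px):
    . . . . X . . .
    . . . . . . . .
    . . . . . . . .
    . . . . . . . .
T2:
  2·area = 46
  edge (10, 7)→(2, 2): d=(-8,-5) top-left  bias=+0
  edge (2, 2)→(8, 0): d=(6,-2) top-left  bias=+0
  edge (8, 0)→(10, 7): d=(2,7) right/bottom  bias=-1
    (2,0)@(5, 1): e=[23,0,23] → X  [on edge]
    (3,0)@(7, 1): e=[33,4,9] → X
    (4,0)@(9, 1): e=[43,8,-5] → .
    (2,1)@(5, 3): e=[7,12,27] → X
    (4,1)@(9, 3): e=[27,20,-1] → .
    (2,2)@(5, 5): e=[-9,24,31] → .
    (3,2)@(7, 5): e=[1,28,17] → X
    (4,2)@(9, 5): e=[11,32,3] → X
    (5,2)@(11, 5): e=[21,36,-11] → .
    (3,3)@(7, 7): e=[-15,40,21] → .
    (4,3)@(9, 7): e=[-5,44,7] → .
  covered (6 px):
    . . X X . . . .
    . . X X . . . .
    . . . X X . . .
    . . . . . . . .

Answer: [4,9,33]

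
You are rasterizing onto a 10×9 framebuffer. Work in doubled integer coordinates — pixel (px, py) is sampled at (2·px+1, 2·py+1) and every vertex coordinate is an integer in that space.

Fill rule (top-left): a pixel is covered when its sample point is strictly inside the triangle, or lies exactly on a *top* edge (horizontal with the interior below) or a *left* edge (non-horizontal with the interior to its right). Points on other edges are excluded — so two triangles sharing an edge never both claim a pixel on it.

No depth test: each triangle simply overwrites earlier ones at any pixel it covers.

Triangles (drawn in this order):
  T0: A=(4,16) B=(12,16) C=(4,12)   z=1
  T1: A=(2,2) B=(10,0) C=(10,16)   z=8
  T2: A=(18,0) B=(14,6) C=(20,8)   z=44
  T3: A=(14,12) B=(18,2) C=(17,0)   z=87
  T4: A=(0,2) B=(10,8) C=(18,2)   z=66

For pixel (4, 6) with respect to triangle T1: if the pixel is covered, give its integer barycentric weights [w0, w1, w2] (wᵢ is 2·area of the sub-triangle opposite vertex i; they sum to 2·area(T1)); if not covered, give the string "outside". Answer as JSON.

T0:
  2·area = 32  (B↔C swapped to make it positive)
  edge (4, 16)→(4, 12): d=(0,-4) top-left  bias=+0
  edge (4, 12)→(12, 16): d=(8,4) right/bottom  bias=-1
  edge (12, 16)→(4, 16): d=(-8,0) right/bottom  bias=-1
    (2,6)@(5, 13): e=[4,4,24] → #
    (3,6)@(7, 13): e=[12,-4,24] → ·
    (2,7)@(5, 15): e=[4,20,8] → #
    (3,7)@(7, 15): e=[12,12,8] → #
    (4,7)@(9, 15): e=[20,4,8] → #
    (5,7)@(11, 15): e=[28,-4,8] → ·
    (2,8)@(5, 17): e=[4,36,-8] → ·
    (3,8)@(7, 17): e=[12,28,-8] → ·
    (4,8)@(9, 17): e=[20,20,-8] → ·
  covered (4 px):
    · · · · · · · · · ·
    · · · · · · · · · ·
    · · · · · · · · · ·
    · · · · · · · · · ·
    · · · · · · · · · ·
    · · · · · · · · · ·
    · · # · · · · · · ·
    · · # # # · · · · ·
    · · · · · · · · · ·
T1:
  2·area = 128
  edge (2, 2)→(10, 0): d=(8,-2) top-left  bias=+0
  edge (10, 0)→(10, 16): d=(0,16) right/bottom  bias=-1
  edge (10, 16)→(2, 2): d=(-8,-14) top-left  bias=+0
    (3,0)@(7, 1): e=[2,48,78] → #
    (4,0)@(9, 1): e=[6,16,106] → #
    (5,0)@(11, 1): e=[10,-16,134] → ·
    (1,1)@(3, 3): e=[10,112,6] → #
    (2,1)@(5, 3): e=[14,80,34] → #
    (5,1)@(11, 3): e=[26,-16,118] → ·
    (1,2)@(3, 5): e=[26,112,-10] → ·
    (2,2)@(5, 5): e=[30,80,18] → #
    (5,2)@(11, 5): e=[42,-16,102] → ·
    (2,3)@(5, 7): e=[46,80,2] → #
    (5,3)@(11, 7): e=[58,-16,86] → ·
    (2,4)@(5, 9): e=[62,80,-14] → ·
  covered (16 px):
    · · · # # · · · · ·
    · # # # # · · · · ·
    · · # # # · · · · ·
    · · # # # · · · · ·
    · · · # # · · · · ·
    · · · · # · · · · ·
    · · · · # · · · · ·
    · · · · · · · · · ·
    · · · · · · · · · ·
T2:
  2·area = 44  (B↔C swapped to make it positive)
  edge (18, 0)→(20, 8): d=(2,8) right/bottom  bias=-1
  edge (20, 8)→(14, 6): d=(-6,-2) top-left  bias=+0
  edge (14, 6)→(18, 0): d=(4,-6) top-left  bias=+0
    (2,1)@(5, 3): e=[110,0,-66] → ·  [on edge]
    (8,1)@(17, 3): e=[14,24,6] → #
    (9,1)@(19, 3): e=[-2,28,18] → ·
    (5,2)@(11, 5): e=[66,0,-22] → ·  [on edge]
    (7,2)@(15, 5): e=[34,8,2] → #
    (9,2)@(19, 5): e=[2,16,26] → #
    (7,3)@(15, 7): e=[38,-4,10] → ·
    (8,3)@(17, 7): e=[22,0,22] → #  [on edge]
    (8,4)@(17, 9): e=[26,-12,30] → ·
    (9,4)@(19, 9): e=[10,-8,42] → ·
  covered (6 px):
    · · · · · · · · · ·
    · · · · · · · · # ·
    · · · · · · · # # #
    · · · · · · · · # #
    · · · · · · · · · ·
    · · · · · · · · · ·
    · · · · · · · · · ·
    · · · · · · · · · ·
    · · · · · · · · · ·
T3:
  2·area = 18  (B↔C swapped to make it positive)
  edge (14, 12)→(17, 0): d=(3,-12) top-left  bias=+0
  edge (17, 0)→(18, 2): d=(1,2) right/bottom  bias=-1
  edge (18, 2)→(14, 12): d=(-4,10) right/bottom  bias=-1
    (8,0)@(17, 1): e=[3,1,14] → #
    (9,0)@(19, 1): e=[27,-3,-6] → ·
    (8,1)@(17, 3): e=[9,3,6] → #
    (9,1)@(19, 3): e=[33,-1,-14] → ·
    (8,2)@(17, 5): e=[15,5,-2] → ·
    (7,4)@(15, 9): e=[3,13,2] → #
    (8,4)@(17, 9): e=[27,9,-18] → ·
    (7,5)@(15, 11): e=[9,15,-6] → ·
  covered (3 px):
    · · · · · · · · # ·
    · · · · · · · · # ·
    · · · · · · · · · ·
    · · · · · · · · · ·
    · · · · · · · # · ·
    · · · · · · · · · ·
    · · · · · · · · · ·
    · · · · · · · · · ·
    · · · · · · · · · ·
T4:
  2·area = 108  (B↔C swapped to make it positive)
  edge (0, 2)→(18, 2): d=(18,0) top-left  bias=+0
  edge (18, 2)→(10, 8): d=(-8,6) right/bottom  bias=-1
  edge (10, 8)→(0, 2): d=(-10,-6) top-left  bias=+0
    (1,1)@(3, 3): e=[18,82,8] → #
    (2,1)@(5, 3): e=[18,70,20] → #
    (3,1)@(7, 3): e=[18,58,32] → #
    (4,1)@(9, 3): e=[18,46,44] → #
    (5,1)@(11, 3): e=[18,34,56] → #
    (6,1)@(13, 3): e=[18,22,68] → #
    (7,1)@(15, 3): e=[18,10,80] → #
    (8,1)@(17, 3): e=[18,-2,92] → ·
    (1,2)@(3, 5): e=[54,66,-12] → ·
    (2,2)@(5, 5): e=[54,54,0] → #  [on edge]
    (7,2)@(15, 5): e=[54,-6,60] → ·
    (2,3)@(5, 7): e=[90,38,-20] → ·
    (7,5)@(15, 11): e=[162,-54,0] → ·  [on edge]
  covered (14 px):
    · · · · · · · · · ·
    · # # # # # # # · ·
    · · # # # # # · · ·
    · · · · # # · · · ·
    · · · · · · · · · ·
    · · · · · · · · · ·
    · · · · · · · · · ·
    · · · · · · · · · ·
    · · · · · · · · · ·

Final: [16,10,102]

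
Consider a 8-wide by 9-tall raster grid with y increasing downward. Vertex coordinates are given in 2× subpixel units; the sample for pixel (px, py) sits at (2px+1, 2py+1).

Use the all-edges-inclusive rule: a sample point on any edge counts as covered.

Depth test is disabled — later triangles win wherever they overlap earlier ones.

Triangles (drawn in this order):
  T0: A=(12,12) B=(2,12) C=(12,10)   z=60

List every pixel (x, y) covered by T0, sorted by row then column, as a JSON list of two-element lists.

T0:
  2·area = 20
  edge (12, 12)→(2, 12): d=(-10,0) inclusive
  edge (2, 12)→(12, 10): d=(10,-2) inclusive
  edge (12, 10)→(12, 12): d=(0,2) inclusive
    (3,5)@(7, 11): e=[10,0,10] → X  [on edge]
    (4,5)@(9, 11): e=[10,4,6] → X
    (5,5)@(11, 11): e=[10,8,2] → X
    (6,5)@(13, 11): e=[10,12,-2] → .
    (3,6)@(7, 13): e=[-10,20,10] → .
    (4,6)@(9, 13): e=[-10,24,6] → .
    (5,6)@(11, 13): e=[-10,28,2] → .
  covered (3 px):
    . . . . . . . .
    . . . . . . . .
    . . . . . . . .
    . . . . . . . .
    . . . . . . . .
    . . . X X X . .
    . . . . . . . .
    . . . . . . . .
    . . . . . . . .

Answer: [[3,5],[4,5],[5,5]]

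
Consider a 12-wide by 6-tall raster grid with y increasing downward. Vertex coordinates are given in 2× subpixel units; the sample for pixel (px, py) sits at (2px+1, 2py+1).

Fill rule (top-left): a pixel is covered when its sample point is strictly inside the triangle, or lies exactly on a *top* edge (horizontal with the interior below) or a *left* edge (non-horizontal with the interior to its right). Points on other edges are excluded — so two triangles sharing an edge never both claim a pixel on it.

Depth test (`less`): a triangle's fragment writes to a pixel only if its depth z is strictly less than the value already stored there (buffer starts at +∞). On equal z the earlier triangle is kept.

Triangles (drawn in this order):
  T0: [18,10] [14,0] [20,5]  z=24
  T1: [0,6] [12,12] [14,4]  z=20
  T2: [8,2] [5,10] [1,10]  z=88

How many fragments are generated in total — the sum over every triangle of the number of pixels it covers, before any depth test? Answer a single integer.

T0:
  2·area = 40
  edge (18, 10)→(14, 0): d=(-4,-10) top-left  bias=+0
  edge (14, 0)→(20, 5): d=(6,5) right/bottom  bias=-1
  edge (20, 5)→(18, 10): d=(-2,5) right/bottom  bias=-1
    (7,0)@(15, 1): e=[6,1,33] → X
    (8,0)@(17, 1): e=[26,-9,23] → .
    (7,1)@(15, 3): e=[-2,13,29] → .
    (8,1)@(17, 3): e=[18,3,19] → X
    (9,1)@(19, 3): e=[38,-7,9] → .
    (8,2)@(17, 5): e=[10,15,15] → X
    (9,2)@(19, 5): e=[30,5,5] → X
    (10,2)@(21, 5): e=[50,-5,-5] → .
    (8,3)@(17, 7): e=[2,27,11] → X
    (10,3)@(21, 7): e=[42,7,-9] → .
    (8,4)@(17, 9): e=[-6,39,7] → .
    (9,4)@(19, 9): e=[14,29,-3] → .
  covered (6 px):
    . . . . . . . X . . . .
    . . . . . . . . X . . .
    . . . . . . . . X X . .
    . . . . . . . . X X . .
    . . . . . . . . . . . .
    . . . . . . . . . . . .
T1:
  2·area = 108  (B↔C swapped to make it positive)
  edge (0, 6)→(14, 4): d=(14,-2) top-left  bias=+0
  edge (14, 4)→(12, 12): d=(-2,8) right/bottom  bias=-1
  edge (12, 12)→(0, 6): d=(-12,-6) top-left  bias=+0
    (10,1)@(21, 3): e=[0,-54,162] → .  [on edge]
    (3,2)@(7, 5): e=[0,54,54] → X  [on edge]
    (4,2)@(9, 5): e=[4,38,66] → X
    (5,2)@(11, 5): e=[8,22,78] → X
    (6,2)@(13, 5): e=[12,6,90] → X
    (7,2)@(15, 5): e=[16,-10,102] → .
    (1,3)@(3, 7): e=[20,82,6] → X
    (2,3)@(5, 7): e=[24,66,18] → X
    (7,3)@(15, 7): e=[44,-14,78] → .
    (1,4)@(3, 9): e=[48,78,-18] → .
    (2,4)@(5, 9): e=[52,62,-6] → .
    (3,4)@(7, 9): e=[56,46,6] → X
  covered (14 px):
    . . . . . . . . . . . .
    . . . . . . . . . . . .
    . . . X X X X . . . . .
    . X X X X X X . . . . .
    . . . X X X . . . . . .
    . . . . . X . . . . . .
T2:
  2·area = 32
  edge (8, 2)→(5, 10): d=(-3,8) right/bottom  bias=-1
  edge (5, 10)→(1, 10): d=(-4,0) right/bottom  bias=-1
  edge (1, 10)→(8, 2): d=(7,-8) top-left  bias=+0
    (2,3)@(5, 7): e=[9,12,11] → X
    (3,3)@(7, 7): e=[-7,12,27] → .
    (1,4)@(3, 9): e=[19,4,9] → X
    (3,4)@(7, 9): e=[-13,4,41] → .
    (1,5)@(3, 11): e=[13,-4,23] → .
    (2,5)@(5, 11): e=[-3,-4,39] → .
  covered (3 px):
    . . . . . . . . . . . .
    . . . . . . . . . . . .
    . . . . . . . . . . . .
    . . X . . . . . . . . .
    . X X . . . . . . . . .
    . . . . . . . . . . . .

Final: 23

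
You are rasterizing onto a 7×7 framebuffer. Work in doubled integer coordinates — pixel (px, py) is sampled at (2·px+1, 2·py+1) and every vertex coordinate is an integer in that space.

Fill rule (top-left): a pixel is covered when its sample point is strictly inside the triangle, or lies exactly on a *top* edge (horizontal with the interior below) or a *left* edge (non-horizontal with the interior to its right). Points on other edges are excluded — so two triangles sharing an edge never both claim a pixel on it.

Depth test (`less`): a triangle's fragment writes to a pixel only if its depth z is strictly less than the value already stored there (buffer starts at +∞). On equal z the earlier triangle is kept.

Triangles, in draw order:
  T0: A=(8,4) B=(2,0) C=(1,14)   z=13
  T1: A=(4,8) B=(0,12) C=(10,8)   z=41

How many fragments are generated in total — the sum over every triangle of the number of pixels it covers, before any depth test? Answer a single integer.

T0:
  2·area = 88  (B↔C swapped to make it positive)
  edge (8, 4)→(1, 14): d=(-7,10) right/bottom  bias=-1
  edge (1, 14)→(2, 0): d=(1,-14) top-left  bias=+0
  edge (2, 0)→(8, 4): d=(6,4) right/bottom  bias=-1
    (1,0)@(3, 1): e=[71,15,2] → █
    (2,0)@(5, 1): e=[51,43,-6] → ·
    (1,1)@(3, 3): e=[57,17,14] → █
    (2,1)@(5, 3): e=[37,45,6] → █
    (3,1)@(7, 3): e=[17,73,-2] → ·
    (1,2)@(3, 5): e=[43,19,26] → █
    (3,2)@(7, 5): e=[3,75,10] → █
    (4,2)@(9, 5): e=[-17,103,2] → ·
    (1,3)@(3, 7): e=[29,21,38] → █
    (3,3)@(7, 7): e=[-11,77,22] → ·
    (1,4)@(3, 9): e=[15,23,50] → █
    (2,4)@(5, 9): e=[-5,51,42] → ·
  covered (10 px):
    · █ · · · · ·
    · █ █ · · · ·
    · █ █ █ · · ·
    · █ █ · · · ·
    · █ · · · · ·
    · █ · · · · ·
    · · · · · · ·
T1:
  2·area = 24  (B↔C swapped to make it positive)
  edge (4, 8)→(10, 8): d=(6,0) top-left  bias=+0
  edge (10, 8)→(0, 12): d=(-10,4) right/bottom  bias=-1
  edge (0, 12)→(4, 8): d=(4,-4) top-left  bias=+0
    (5,0)@(11, 1): e=[-42,66,0] → ·  [on edge]
    (4,1)@(9, 3): e=[-30,54,0] → ·  [on edge]
    (3,2)@(7, 5): e=[-18,42,0] → ·  [on edge]
    (2,3)@(5, 7): e=[-6,30,0] → ·  [on edge]
    (1,4)@(3, 9): e=[6,18,0] → █  [on edge]
    (2,4)@(5, 9): e=[6,10,8] → █
    (3,4)@(7, 9): e=[6,2,16] → █
    (4,4)@(9, 9): e=[6,-6,24] → ·
    (0,5)@(1, 11): e=[18,6,0] → █  [on edge]
    (1,5)@(3, 11): e=[18,-2,8] → ·
    (2,5)@(5, 11): e=[18,-10,16] → ·
    (3,5)@(7, 11): e=[18,-18,24] → ·
  covered (4 px):
    · · · · · · ·
    · · · · · · ·
    · · · · · · ·
    · · · · · · ·
    · █ █ █ · · ·
    █ · · · · · ·
    · · · · · · ·

Result: 14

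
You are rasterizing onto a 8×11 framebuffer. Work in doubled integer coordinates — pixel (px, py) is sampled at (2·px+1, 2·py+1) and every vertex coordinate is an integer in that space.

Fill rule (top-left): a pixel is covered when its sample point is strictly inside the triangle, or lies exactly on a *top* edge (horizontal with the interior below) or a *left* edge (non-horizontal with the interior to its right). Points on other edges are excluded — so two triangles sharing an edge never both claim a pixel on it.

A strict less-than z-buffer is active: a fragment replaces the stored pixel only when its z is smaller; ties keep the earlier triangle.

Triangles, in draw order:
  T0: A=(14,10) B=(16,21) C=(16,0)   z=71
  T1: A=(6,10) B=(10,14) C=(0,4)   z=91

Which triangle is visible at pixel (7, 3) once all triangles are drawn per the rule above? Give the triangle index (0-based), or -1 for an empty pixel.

T0:
  2·area = 42  (B↔C swapped to make it positive)
  edge (14, 10)→(16, 0): d=(2,-10) top-left  bias=+0
  edge (16, 0)→(16, 21): d=(0,21) right/bottom  bias=-1
  edge (16, 21)→(14, 10): d=(-2,-11) top-left  bias=+0
    (7,2)@(15, 5): e=[0,21,21] → #  [on edge]
    (7,3)@(15, 7): e=[4,21,17] → #
    (7,4)@(15, 9): e=[8,21,13] → #
    (7,5)@(15, 11): e=[12,21,9] → #
    (7,6)@(15, 13): e=[16,21,5] → #
    (6,7)@(13, 15): e=[0,63,-21] → ·  [on edge]
    (7,7)@(15, 15): e=[20,21,1] → #
    (7,8)@(15, 17): e=[24,21,-3] → ·
  covered (6 px):
    · · · · · · · ·
    · · · · · · · ·
    · · · · · · · #
    · · · · · · · #
    · · · · · · · #
    · · · · · · · #
    · · · · · · · #
    · · · · · · · #
    · · · · · · · ·
    · · · · · · · ·
    · · · · · · · ·
T1:
  degenerate (2·area = 0) — covers nothing

Z-buffer (winner per pixel, '.' = empty):
  . . . . . . . .
  . . . . . . . .
  . . . . . . . 0
  . . . . . . . 0
  . . . . . . . 0
  . . . . . . . 0
  . . . . . . . 0
  . . . . . . . 0
  . . . . . . . .
  . . . . . . . .
  . . . . . . . .

Answer: 0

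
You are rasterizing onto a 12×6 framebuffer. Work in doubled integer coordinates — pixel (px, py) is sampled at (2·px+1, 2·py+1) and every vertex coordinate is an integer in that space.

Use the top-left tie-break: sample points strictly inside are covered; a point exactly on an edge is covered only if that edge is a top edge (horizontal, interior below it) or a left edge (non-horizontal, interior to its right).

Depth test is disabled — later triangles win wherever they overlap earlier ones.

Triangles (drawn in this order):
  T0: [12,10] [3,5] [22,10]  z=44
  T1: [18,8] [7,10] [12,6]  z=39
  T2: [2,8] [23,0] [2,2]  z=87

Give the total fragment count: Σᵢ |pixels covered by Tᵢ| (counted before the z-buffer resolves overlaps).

T0:
  2·area = 50
  edge (12, 10)→(3, 5): d=(-9,-5) top-left  bias=+0
  edge (3, 5)→(22, 10): d=(19,5) right/bottom  bias=-1
  edge (22, 10)→(12, 10): d=(-10,0) right/bottom  bias=-1
    (1,2)@(3, 5): e=[0,0,50] → .  [on edge]
    (3,3)@(7, 7): e=[2,18,30] → X
    (4,3)@(9, 7): e=[12,8,30] → X
    (5,3)@(11, 7): e=[22,-2,30] → .
    (3,4)@(7, 9): e=[-16,56,10] → .
    (4,4)@(9, 9): e=[-6,46,10] → .
    (5,4)@(11, 9): e=[4,36,10] → X
    (6,4)@(13, 9): e=[14,26,10] → X
    (7,4)@(15, 9): e=[24,16,10] → X
    (8,4)@(17, 9): e=[34,6,10] → X
    (9,4)@(19, 9): e=[44,-4,10] → .
    (5,5)@(11, 11): e=[-14,74,-10] → .
  covered (6 px):
    . . . . . . . . . . . .
    . . . . . . . . . . . .
    . . . . . . . . . . . .
    . . . X X . . . . . . .
    . . . . . X X X X . . .
    . . . . . . . . . . . .
T1:
  2·area = 34
  edge (18, 8)→(7, 10): d=(-11,2) right/bottom  bias=-1
  edge (7, 10)→(12, 6): d=(5,-4) top-left  bias=+0
  edge (12, 6)→(18, 8): d=(6,2) right/bottom  bias=-1
    (1,1)@(3, 3): e=[85,-51,0] → .  [on edge]
    (4,2)@(9, 5): e=[51,-17,0] → .  [on edge]
    (5,3)@(11, 7): e=[25,1,8] → X
    (6,3)@(13, 7): e=[21,9,4] → X
    (7,3)@(15, 7): e=[17,17,0] → .  [on edge]
    (4,4)@(9, 9): e=[7,3,24] → X
    (6,4)@(13, 9): e=[-1,19,16] → .
    (10,4)@(21, 9): e=[-17,51,0] → .  [on edge]
    (4,5)@(9, 11): e=[-15,13,36] → .
    (5,5)@(11, 11): e=[-19,21,32] → .
  covered (4 px):
    . . . . . . . . . . . .
    . . . . . . . . . . . .
    . . . . . . . . . . . .
    . . . . . X X . . . . .
    . . . . X X . . . . . .
    . . . . . . . . . . . .
T2:
  2·area = 126  (B↔C swapped to make it positive)
  edge (2, 8)→(2, 2): d=(0,-6) top-left  bias=+0
  edge (2, 2)→(23, 0): d=(21,-2) top-left  bias=+0
  edge (23, 0)→(2, 8): d=(-21,8) right/bottom  bias=-1
    (6,0)@(13, 1): e=[66,1,59] → X
    (7,0)@(15, 1): e=[78,5,43] → X
    (8,0)@(17, 1): e=[90,9,27] → X
    (9,0)@(19, 1): e=[102,13,11] → X
    (10,0)@(21, 1): e=[114,17,-5] → .
    (1,1)@(3, 3): e=[6,23,97] → X
    (2,1)@(5, 3): e=[18,27,81] → X
    (3,1)@(7, 3): e=[30,31,65] → X
    (4,1)@(9, 3): e=[42,35,49] → X
    (5,1)@(11, 3): e=[54,39,33] → X
    (8,1)@(17, 3): e=[90,51,-15] → .
    (9,1)@(19, 3): e=[102,55,-31] → .
  covered (16 px):
    . . . . . . X X X X . .
    . X X X X X X X . . . .
    . X X X X . . . . . . .
    . X . . . . . . . . . .
    . . . . . . . . . . . .
    . . . . . . . . . . . .

Result: 26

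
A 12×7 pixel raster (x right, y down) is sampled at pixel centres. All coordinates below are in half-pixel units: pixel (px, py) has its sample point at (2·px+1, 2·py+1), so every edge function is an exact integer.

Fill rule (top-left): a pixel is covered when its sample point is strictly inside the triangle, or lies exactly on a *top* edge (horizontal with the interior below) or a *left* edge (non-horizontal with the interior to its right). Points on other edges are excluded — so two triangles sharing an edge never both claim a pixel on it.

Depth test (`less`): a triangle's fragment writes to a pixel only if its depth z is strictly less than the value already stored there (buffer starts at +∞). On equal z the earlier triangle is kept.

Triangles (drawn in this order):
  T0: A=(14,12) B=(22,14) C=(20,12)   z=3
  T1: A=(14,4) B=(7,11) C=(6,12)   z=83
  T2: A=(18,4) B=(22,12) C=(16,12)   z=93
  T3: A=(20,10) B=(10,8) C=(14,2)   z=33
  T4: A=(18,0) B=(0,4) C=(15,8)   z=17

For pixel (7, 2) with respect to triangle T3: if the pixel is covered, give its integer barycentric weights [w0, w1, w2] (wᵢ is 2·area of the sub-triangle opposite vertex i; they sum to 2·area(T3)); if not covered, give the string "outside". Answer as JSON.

T0:
  2·area = 12  (B↔C swapped to make it positive)
  edge (14, 12)→(20, 12): d=(6,0) top-left  bias=+0
  edge (20, 12)→(22, 14): d=(2,2) right/bottom  bias=-1
  edge (22, 14)→(14, 12): d=(-8,-2) top-left  bias=+0
    (4,0)@(9, 1): e=[-66,0,78] → ·  [on edge]
    (5,1)@(11, 3): e=[-54,0,66] → ·  [on edge]
    (6,2)@(13, 5): e=[-42,0,54] → ·  [on edge]
    (7,3)@(15, 7): e=[-30,0,42] → ·  [on edge]
    (8,4)@(17, 9): e=[-18,0,30] → ·  [on edge]
    (9,5)@(19, 11): e=[-6,0,18] → ·  [on edge]
    (9,6)@(19, 13): e=[6,4,2] → █
    (10,6)@(21, 13): e=[6,0,6] → ·  [on edge]
  covered (1 px):
    · · · · · · · · · · · ·
    · · · · · · · · · · · ·
    · · · · · · · · · · · ·
    · · · · · · · · · · · ·
    · · · · · · · · · · · ·
    · · · · · · · · · · · ·
    · · · · · · · · · █ · ·
T1:
  degenerate (2·area = 0) — covers nothing
T2:
  2·area = 48
  edge (18, 4)→(22, 12): d=(4,8) right/bottom  bias=-1
  edge (22, 12)→(16, 12): d=(-6,0) right/bottom  bias=-1
  edge (16, 12)→(18, 4): d=(2,-8) top-left  bias=+0
    (9,3)@(19, 7): e=[4,30,14] → █
    (10,3)@(21, 7): e=[-12,30,30] → ·
    (8,4)@(17, 9): e=[28,18,2] → █
    (10,4)@(21, 9): e=[-4,18,34] → ·
    (8,5)@(17, 11): e=[36,6,6] → █
    (10,5)@(21, 11): e=[4,6,38] → █
    (11,5)@(23, 11): e=[-12,6,54] → ·
    (8,6)@(17, 13): e=[44,-6,10] → ·
    (9,6)@(19, 13): e=[28,-6,26] → ·
    (10,6)@(21, 13): e=[12,-6,42] → ·
  covered (6 px):
    · · · · · · · · · · · ·
    · · · · · · · · · · · ·
    · · · · · · · · · · · ·
    · · · · · · · · · █ · ·
    · · · · · · · · █ █ · ·
    · · · · · · · · █ █ █ ·
    · · · · · · · · · · · ·
T3:
  2·area = 68
  edge (20, 10)→(10, 8): d=(-10,-2) top-left  bias=+0
  edge (10, 8)→(14, 2): d=(4,-6) top-left  bias=+0
  edge (14, 2)→(20, 10): d=(6,8) right/bottom  bias=-1
    (6,2)@(13, 5): e=[36,6,26] → █
    (7,2)@(15, 5): e=[40,18,10] → █
    (8,2)@(17, 5): e=[44,30,-6] → ·
    (2,3)@(5, 7): e=[0,-34,102] → ·  [on edge]
    (5,3)@(11, 7): e=[12,2,54] → █
    (8,3)@(17, 7): e=[24,38,6] → █
    (9,3)@(19, 7): e=[28,50,-10] → ·
    (5,4)@(11, 9): e=[-8,10,66] → ·
    (6,4)@(13, 9): e=[-4,22,50] → ·
    (7,4)@(15, 9): e=[0,34,34] → █  [on edge]
    (9,4)@(19, 9): e=[8,58,2] → █
    (10,4)@(21, 9): e=[12,70,-14] → ·
  covered (9 px):
    · · · · · · · · · · · ·
    · · · · · · · · · · · ·
    · · · · · · █ █ · · · ·
    · · · · · █ █ █ █ · · ·
    · · · · · · · █ █ █ · ·
    · · · · · · · · · · · ·
    · · · · · · · · · · · ·
T4:
  2·area = 132  (B↔C swapped to make it positive)
  edge (18, 0)→(15, 8): d=(-3,8) right/bottom  bias=-1
  edge (15, 8)→(0, 4): d=(-15,-4) top-left  bias=+0
  edge (0, 4)→(18, 0): d=(18,-4) top-left  bias=+0
    (7,0)@(15, 1): e=[21,105,6] → █
    (8,0)@(17, 1): e=[5,113,14] → █
    (9,0)@(19, 1): e=[-11,121,22] → ·
    (2,1)@(5, 3): e=[95,35,2] → █
    (3,1)@(7, 3): e=[79,43,10] → █
    (4,1)@(9, 3): e=[63,51,18] → █
    (5,1)@(11, 3): e=[47,59,26] → █
    (6,1)@(13, 3): e=[31,67,34] → █
    (8,1)@(17, 3): e=[-1,83,50] → ·
    (2,2)@(5, 5): e=[89,5,38] → █
    (8,2)@(17, 5): e=[-7,53,86] → ·
    (2,3)@(5, 7): e=[83,-25,74] → ·
  covered (16 px):
    · · · · · · · █ █ · · ·
    · · █ █ █ █ █ █ · · · ·
    · · █ █ █ █ █ █ · · · ·
    · · · · · · █ █ · · · ·
    · · · · · · · · · · · ·
    · · · · · · · · · · · ·
    · · · · · · · · · · · ·

Answer: [18,10,40]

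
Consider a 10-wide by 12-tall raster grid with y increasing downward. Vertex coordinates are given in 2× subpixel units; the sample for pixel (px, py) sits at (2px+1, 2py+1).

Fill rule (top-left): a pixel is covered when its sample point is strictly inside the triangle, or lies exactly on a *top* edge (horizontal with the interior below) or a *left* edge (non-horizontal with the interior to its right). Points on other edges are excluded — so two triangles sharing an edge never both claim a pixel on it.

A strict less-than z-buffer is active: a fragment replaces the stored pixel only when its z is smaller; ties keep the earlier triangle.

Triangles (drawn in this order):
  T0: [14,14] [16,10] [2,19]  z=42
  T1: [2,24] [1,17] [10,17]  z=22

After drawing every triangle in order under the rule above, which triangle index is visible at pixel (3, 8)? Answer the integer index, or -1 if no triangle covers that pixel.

T0:
  2·area = 38  (B↔C swapped to make it positive)
  edge (14, 14)→(2, 19): d=(-12,5) right/bottom  bias=-1
  edge (2, 19)→(16, 10): d=(14,-9) top-left  bias=+0
  edge (16, 10)→(14, 14): d=(-2,4) right/bottom  bias=-1
    (7,5)@(15, 11): e=[31,5,2] → █
    (8,5)@(17, 11): e=[21,23,-6] → ·
    (6,6)@(13, 13): e=[17,15,6] → █
    (7,6)@(15, 13): e=[7,33,-2] → ·
    (4,7)@(9, 15): e=[13,7,18] → █
    (5,7)@(11, 15): e=[3,25,10] → █
    (6,7)@(13, 15): e=[-7,43,2] → ·
    (4,8)@(9, 17): e=[-11,35,14] → ·
    (5,8)@(11, 17): e=[-21,53,6] → ·
  covered (4 px):
    · · · · · · · · · ·
    · · · · · · · · · ·
    · · · · · · · · · ·
    · · · · · · · · · ·
    · · · · · · · · · ·
    · · · · · · · █ · ·
    · · · · · · █ · · ·
    · · · · █ █ · · · ·
    · · · · · · · · · ·
    · · · · · · · · · ·
    · · · · · · · · · ·
    · · · · · · · · · ·
T1:
  2·area = 63
  edge (2, 24)→(1, 17): d=(-1,-7) top-left  bias=+0
  edge (1, 17)→(10, 17): d=(9,0) top-left  bias=+0
  edge (10, 17)→(2, 24): d=(-8,7) right/bottom  bias=-1
    (0,8)@(1, 17): e=[0,0,63] → █  [on edge]
    (1,8)@(3, 17): e=[14,0,49] → █  [on edge]
    (2,8)@(5, 17): e=[28,0,35] → █  [on edge]
    (3,8)@(7, 17): e=[42,0,21] → █  [on edge]
    (4,8)@(9, 17): e=[56,0,7] → █  [on edge]
    (5,8)@(11, 17): e=[70,0,-7] → ·  [on edge]
    (6,8)@(13, 17): e=[84,0,-21] → ·  [on edge]
    (7,8)@(15, 17): e=[98,0,-35] → ·  [on edge]
    (8,8)@(17, 17): e=[112,0,-49] → ·  [on edge]
    (9,8)@(19, 17): e=[126,0,-63] → ·  [on edge]
    (0,9)@(1, 19): e=[-2,18,47] → ·
    (1,9)@(3, 19): e=[12,18,33] → █
  covered (11 px):
    · · · · · · · · · ·
    · · · · · · · · · ·
    · · · · · · · · · ·
    · · · · · · · · · ·
    · · · · · · · · · ·
    · · · · · · · · · ·
    · · · · · · · · · ·
    · · · · · · · · · ·
    █ █ █ █ █ · · · · ·
    · █ █ █ · · · · · ·
    · █ █ · · · · · · ·
    · █ · · · · · · · ·

Z-buffer (winner per pixel, '.' = empty):
  . . . . . . . . . .
  . . . . . . . . . .
  . . . . . . . . . .
  . . . . . . . . . .
  . . . . . . . . . .
  . . . . . . . 0 . .
  . . . . . . 0 . . .
  . . . . 0 0 . . . .
  1 1 1 1 1 . . . . .
  . 1 1 1 . . . . . .
  . 1 1 . . . . . . .
  . 1 . . . . . . . .

Final: 1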